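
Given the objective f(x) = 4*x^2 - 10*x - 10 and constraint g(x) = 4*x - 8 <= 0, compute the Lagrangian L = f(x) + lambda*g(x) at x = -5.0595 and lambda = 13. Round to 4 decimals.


Step 1: Evaluate f(x).
f(-5.0595) = 4*(-5.0595)^2 - 10*(-5.0595) - 10 = 142.9892
Step 2: Evaluate g(x).
g(-5.0595) = 4*-5.0595 - 8 = -28.238
Step 3: Compute Lagrangian.
L = 142.9892 + 13*-28.238 = -224.1048


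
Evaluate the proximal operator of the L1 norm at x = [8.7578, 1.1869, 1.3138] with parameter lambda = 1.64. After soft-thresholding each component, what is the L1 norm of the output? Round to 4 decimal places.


Soft-thresholding with lambda = 1.64:
prox(8.7578) = sign(8.7578)*max(|8.7578| - 1.64, 0) = 7.1178
prox(1.1869) = sign(1.1869)*max(|1.1869| - 1.64, 0) = 0.0
prox(1.3138) = sign(1.3138)*max(|1.3138| - 1.64, 0) = 0.0
prox(x) = [7.1178, 0.0, 0.0]
||prox(x)||_1 = 7.1178 + 0.0 + 0.0 = 7.1178


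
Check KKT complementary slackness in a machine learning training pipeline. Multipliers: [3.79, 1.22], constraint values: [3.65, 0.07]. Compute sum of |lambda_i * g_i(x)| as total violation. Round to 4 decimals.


KKT complementary slackness check:
lambda_1 * g_1 = 3.79 * 3.65 = 13.8335
lambda_2 * g_2 = 1.22 * 0.07 = 0.0854
Total violation = 13.8335 + 0.0854 = 13.9189


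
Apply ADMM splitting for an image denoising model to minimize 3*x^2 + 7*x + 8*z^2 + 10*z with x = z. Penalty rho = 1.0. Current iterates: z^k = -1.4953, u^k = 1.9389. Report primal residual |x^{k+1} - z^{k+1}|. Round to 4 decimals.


ADMM iteration with rho = 1.0, z^k = -1.4953, u^k = 1.9389
Step 1: x-update.
Minimize 3*x^2 + 7*x + (1.0/2)*(x + 1.4953 + 1.9389)^2
FOC: (2*3 + 1.0)*x = -7 + 1.0*(-1.4953 - 1.9389)
x^{k+1} = -1.4906
Step 2: z-update.
Minimize 8*z^2 + 10*z + (1.0/2)*(-1.4906 - z + 1.9389)^2
FOC: (2*8 + 1.0)*z = -10 + 1.0*(-1.4906 + 1.9389)
z^{k+1} = -0.5619
Step 3: u-update.
u^{k+1} = 1.9389 - 1.4906 + 0.5619 = 1.0102
Step 4: Primal residual = |-1.4906 + 0.5619| = 0.9287


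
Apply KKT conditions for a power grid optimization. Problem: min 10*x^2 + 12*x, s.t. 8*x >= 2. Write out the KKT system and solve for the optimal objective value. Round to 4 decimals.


Step 1: Try lambda = 0 (constraint inactive).
x_unc = -12/(2*10) = -0.6
Check: 8*-0.6 = -4.8 < 2 -- violated!
Step 2: Constraint must be active: 8*x = 2
x* = 2/8 = 0.25
lambda = (2*10*0.25 + 12)/8 = 2.125
Step 3: Compute optimal value.
f(x*) = 10*0.25^2 + 12*0.25 = 3.625


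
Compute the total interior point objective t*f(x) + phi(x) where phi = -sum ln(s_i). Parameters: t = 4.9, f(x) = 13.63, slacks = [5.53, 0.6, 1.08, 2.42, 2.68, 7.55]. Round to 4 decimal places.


Step 1: Compute log-barrier.
ln values: [1.7102, -0.5108, 0.077, 0.8838, 0.9858, 2.0215]
phi = -(1.7102 - 0.5108 + 0.077 + 0.8838 + 0.9858 + 2.0215) = -5.1675
Step 2: Compute augmented objective.
t*f(x) = 4.9*13.63 = 66.787
Total = 66.787 - 5.1675 = 61.6195


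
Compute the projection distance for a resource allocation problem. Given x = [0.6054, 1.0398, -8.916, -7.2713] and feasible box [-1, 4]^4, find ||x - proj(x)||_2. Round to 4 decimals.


Project each component onto [-1, 4].
clip(0.6054) = 0.6054, clip(1.0398) = 1.0398, clip(-8.916) = -1.0, clip(-7.2713) = -1.0
Projection = [0.6054, 1.0398, -1.0, -1.0]
Squared diffs: [0.0, 0.0, 62.6631, 39.3292]
Distance = sqrt(101.9923) = 10.0991


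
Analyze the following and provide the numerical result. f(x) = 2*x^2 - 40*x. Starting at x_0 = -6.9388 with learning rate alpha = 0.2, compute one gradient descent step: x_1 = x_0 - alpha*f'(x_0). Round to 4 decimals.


We compute the gradient at x_0 and apply the update.
f'(x) = 4*x - 40
f'(-6.9388) = 4*-6.9388 - 40 = -67.7552
x_1 = -6.9388 - 0.2*-67.7552 = 6.6122


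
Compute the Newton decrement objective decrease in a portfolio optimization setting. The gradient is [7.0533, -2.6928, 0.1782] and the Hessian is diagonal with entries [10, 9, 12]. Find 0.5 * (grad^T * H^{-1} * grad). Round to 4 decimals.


Step 1: H is diagonal, so H^(-1) * g = [0.7053, -0.2992, 0.0149].
Step 2: g^T H^(-1) g = sum_i g_i^2 / H_ii
  = (7.0533)^2/10 + (-2.6928)^2/9 + (0.1782)^2/12
  = 4.9749 + 0.8057 + 0.0026 = 5.7832
Step 3: Objective decrease = 0.5 * g^T H^(-1) g = 2.8916


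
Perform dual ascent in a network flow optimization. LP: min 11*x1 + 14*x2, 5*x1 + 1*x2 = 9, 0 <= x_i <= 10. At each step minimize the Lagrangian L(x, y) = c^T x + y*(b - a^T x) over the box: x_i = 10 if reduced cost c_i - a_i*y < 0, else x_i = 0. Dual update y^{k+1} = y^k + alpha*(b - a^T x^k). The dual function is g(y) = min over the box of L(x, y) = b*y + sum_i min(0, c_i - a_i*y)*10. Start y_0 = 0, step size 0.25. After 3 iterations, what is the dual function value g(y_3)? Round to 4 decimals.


Dual ascent for LP: min 11*x1 + 14*x2, 5*x1 + 1*x2 = 9, 0 <= x_i <= 10
Step 1: y^k = 0.0, reduced costs: (11.0, 14.0)
  x^k = (0.0, 0.0), subgradient = b - a^T x = 9.0
  y^{k+1} = 0.0 + 0.25*9.0 = 2.25
Step 2: y^k = 2.25, reduced costs: (-0.25, 11.75)
  x^k = (10.0, 0.0), subgradient = b - a^T x = -41.0
  y^{k+1} = 2.25 + 0.25*-41.0 = -8.0
Step 3: y^k = -8.0, reduced costs: (51.0, 22.0)
  x^k = (0.0, 0.0), subgradient = b - a^T x = 9.0
  y^{k+1} = -8.0 + 0.25*9.0 = -5.75
Dual objective at y_3 = -5.75: reduced costs (39.75, 19.75), box minimizer x = (0.0, 0.0)
g(y_3) = b*y + (c1 - a1*y)*x1 + (c2 - a2*y)*x2 = 9*(-5.75) + 39.75*0.0 + 19.75*0.0 = -51.75 + 0.0 + 0.0 = -51.75


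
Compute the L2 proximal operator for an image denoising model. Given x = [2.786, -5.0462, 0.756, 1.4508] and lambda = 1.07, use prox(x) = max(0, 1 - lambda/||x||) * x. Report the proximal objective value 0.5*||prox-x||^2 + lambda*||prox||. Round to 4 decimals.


Step 1: Compute ||x||.
||x|| = 5.9919
Step 2: Compute scaling factor.
scale = max(0, 1 - 1.07/5.9919) = 0.8214
Step 3: prox(x) = [2.2885, -4.1451, 0.621, 1.1917]
||prox(x)|| = 4.9219
Step 4: Proximal objective.
0.5*||prox-x||^2 = 0.5725
lambda*||prox|| = 5.2664
Total = 5.8388


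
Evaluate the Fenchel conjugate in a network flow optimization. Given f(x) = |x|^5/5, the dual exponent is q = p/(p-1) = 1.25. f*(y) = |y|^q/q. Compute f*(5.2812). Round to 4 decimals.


The conjugate exponent q satisfies 1/p + 1/q = 1.
p = 5, so q = 5/(5 - 1) = 1.25
|y|^q = 5.2812^1.25 = 8.006
f*(5.2812) = 8.006 / 1.25 = 6.4048


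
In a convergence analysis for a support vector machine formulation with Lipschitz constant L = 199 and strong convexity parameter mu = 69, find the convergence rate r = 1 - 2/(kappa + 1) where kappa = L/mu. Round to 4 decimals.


Step 1: Compute the condition number.
kappa = L/mu = 199/69 = 2.8841
Step 2: Compute the convergence rate.
r = 1 - 2/(kappa + 1) = 1 - 2*mu/(L + mu) = (L - mu)/(L + mu) = 130/268 = 0.4851


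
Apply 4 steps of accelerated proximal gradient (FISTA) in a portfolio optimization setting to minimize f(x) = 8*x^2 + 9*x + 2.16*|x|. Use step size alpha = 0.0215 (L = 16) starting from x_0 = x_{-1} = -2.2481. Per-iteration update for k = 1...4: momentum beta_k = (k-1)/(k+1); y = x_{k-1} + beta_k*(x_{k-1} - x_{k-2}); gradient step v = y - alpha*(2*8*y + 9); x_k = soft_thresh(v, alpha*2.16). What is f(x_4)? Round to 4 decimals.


FISTA on f(x) = 8*x^2 + 9*x + 2.16*|x|
L = 16, alpha = 0.0215
Iteration 1: beta = 0.0, y = -2.2481 + 0.0*(-2.2481 + 2.2481) = -2.2481
  grad(y) = -26.9696, v = y - alpha*grad = -1.6683
  prox(v) = soft_thresh(-1.6683, 0.0464) = -1.6218
Iteration 2: beta = 0.3333, y = -1.6218 + 0.3333*(-1.6218 + 2.2481) = -1.4131
  grad(y) = -13.6088, v = y - alpha*grad = -1.1205
  prox(v) = soft_thresh(-1.1205, 0.0464) = -1.074
Iteration 3: beta = 0.5, y = -1.074 + 0.5*(-1.074 + 1.6218) = -0.8001
  grad(y) = -3.802, v = y - alpha*grad = -0.7184
  prox(v) = soft_thresh(-0.7184, 0.0464) = -0.6719
Iteration 4: beta = 0.6, y = -0.6719 + 0.6*(-0.6719 + 1.074) = -0.4307
  grad(y) = 2.1089, v = y - alpha*grad = -0.476
  prox(v) = soft_thresh(-0.476, 0.0464) = -0.4296
f(x_4) = 8*(-0.4296)^2 + 9*(-0.4296) + 2.16*|-0.4296| = -1.462


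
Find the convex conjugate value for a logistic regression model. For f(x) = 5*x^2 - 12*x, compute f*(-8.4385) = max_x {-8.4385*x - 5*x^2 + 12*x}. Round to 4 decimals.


f*(y) = sup_x {y*x - a*x^2 - b*x} = sup_x {(y-b)*x - a*x^2}
FOC: (y - b) - 2a*x = 0 => x* = (y - b)/(2a)
x* = (-8.4385 + 12)/(2*5) = 0.3562
f*(-8.4385) = (y-b)^2/(4a) = (-8.4385 + 12)^2/(4*5)
= 12.6843/20 = 0.6342


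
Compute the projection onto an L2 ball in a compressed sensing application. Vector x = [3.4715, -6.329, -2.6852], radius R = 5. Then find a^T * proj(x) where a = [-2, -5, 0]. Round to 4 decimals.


Step 1: Compute ||x|| (intermediates to 6 decimals).
||x|| = sqrt(3.4715^2 + (-6.329)^2 + (-2.6852)^2) = 7.701808
Step 2: Project.
Since ||x|| > R, scale = R/||x|| = 5/7.701808 = 0.649198, proj(x) = scale * x
proj(x) = [2.253691, -4.108774, -1.743226]
Step 3: Dot product.
a^T * proj(x) = -2*2.253691 - 5*(-4.108774) + 0*(-1.743226) = 16.0365


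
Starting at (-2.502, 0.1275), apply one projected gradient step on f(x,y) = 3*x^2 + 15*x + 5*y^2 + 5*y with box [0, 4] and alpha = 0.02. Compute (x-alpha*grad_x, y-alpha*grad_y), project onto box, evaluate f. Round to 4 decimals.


Step 1: Compute gradient at (-2.502, 0.1275).
grad_x = 2*3*-2.502 + 15 = -0.012
grad_y = 2*5*0.1275 + 5 = 6.275
Step 2: Gradient step.
x_raw = -2.502 - 0.02*-0.012 = -2.5018
y_raw = 0.1275 - 0.02*6.275 = 0.002
Step 3: Project onto [0, 4].
x_proj = clip(-2.5018) = 0.0
y_proj = clip(0.002) = 0.002
Step 4: Evaluate f.
f(0.0, 0.002) = 0.01


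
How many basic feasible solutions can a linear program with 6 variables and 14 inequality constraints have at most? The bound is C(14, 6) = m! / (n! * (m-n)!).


Each vertex corresponds to some choice of n active constraints out of m, so the number of vertices is at most C(m, n) = m! / (n!(m-n)!).
m = 14, n = 6
Numerator: 14 * 13 * 12 * 11 * 10 * 9
Denominator: 6! = 720
C(14, 6) = 3003


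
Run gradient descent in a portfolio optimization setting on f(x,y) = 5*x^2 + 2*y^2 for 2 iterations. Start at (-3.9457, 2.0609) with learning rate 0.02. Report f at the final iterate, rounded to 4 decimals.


Gradient descent on f(x,y) = 5*x^2 + 2*y^2.
Starting point: (-3.9457, 2.0609), alpha = 0.02
Step 1: grad_x = 2*5*-3.9457 = -39.457, grad_y = 2*2*2.0609 = 8.2436
  x_1 = -3.9457 - 0.02*-39.457 = -3.1566
  y_1 = 2.0609 - 0.02*8.2436 = 1.896
Step 2: grad_x = 2*5*-3.1566 = -31.5656, grad_y = 2*2*1.896 = 7.5841
  x_2 = -3.1566 - 0.02*-31.5656 = -2.5252
  y_2 = 1.896 - 0.02*7.5841 = 1.7443
f(-2.5252, 1.7443) = 5*(-2.5252)^2 + 2*1.7443^2 = 37.9699


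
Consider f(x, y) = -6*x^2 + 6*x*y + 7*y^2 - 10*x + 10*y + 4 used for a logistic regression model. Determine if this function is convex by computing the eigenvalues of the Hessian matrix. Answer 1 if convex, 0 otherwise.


The Hessian of f(x,y) = -6*x^2 + 6*x*y + 7*y^2 - 10*x + 10*y + 4 is:
H = [[-12, 6], [6, 14]]
Trace = -12 + 14 = 2
Determinant = -12*14 - (6)^2 = -204
Discriminant = (2)^2 - 4*-204 = 820.0
Eigenvalues: lambda_1 = -13.3178, lambda_2 = 15.3178
The function is not convex.

0


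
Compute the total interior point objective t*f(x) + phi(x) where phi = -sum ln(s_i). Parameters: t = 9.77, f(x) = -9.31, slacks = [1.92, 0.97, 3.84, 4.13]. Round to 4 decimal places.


Step 1: Compute log-barrier.
ln values: [0.6523, -0.0305, 1.3455, 1.4183]
phi = -(0.6523 - 0.0305 + 1.3455 + 1.4183) = -3.3856
Step 2: Compute augmented objective.
t*f(x) = 9.77*-9.31 = -90.9587
Total = -90.9587 - 3.3856 = -94.3443


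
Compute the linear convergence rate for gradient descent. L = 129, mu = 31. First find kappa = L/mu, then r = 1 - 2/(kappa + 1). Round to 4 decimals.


Step 1: Compute the condition number.
kappa = L/mu = 129/31 = 4.1613
Step 2: Compute the convergence rate.
r = 1 - 2/(kappa + 1) = 1 - 2*mu/(L + mu) = (L - mu)/(L + mu) = 98/160 = 0.6125


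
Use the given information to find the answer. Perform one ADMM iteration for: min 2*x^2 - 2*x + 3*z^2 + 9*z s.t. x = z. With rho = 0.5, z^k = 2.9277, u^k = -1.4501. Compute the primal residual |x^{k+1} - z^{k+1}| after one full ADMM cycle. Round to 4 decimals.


ADMM iteration with rho = 0.5, z^k = 2.9277, u^k = -1.4501
Step 1: x-update.
Minimize 2*x^2 - 2*x + (0.5/2)*(x - 2.9277 - 1.4501)^2
FOC: (2*2 + 0.5)*x = 2 + 0.5*(2.9277 + 1.4501)
x^{k+1} = 0.9309
Step 2: z-update.
Minimize 3*z^2 + 9*z + (0.5/2)*(0.9309 - z - 1.4501)^2
FOC: (2*3 + 0.5)*z = -9 + 0.5*(0.9309 - 1.4501)
z^{k+1} = -1.4246
Step 3: u-update.
u^{k+1} = -1.4501 + 0.9309 + 1.4246 = 0.9053
Step 4: Primal residual = |0.9309 + 1.4246| = 2.3554


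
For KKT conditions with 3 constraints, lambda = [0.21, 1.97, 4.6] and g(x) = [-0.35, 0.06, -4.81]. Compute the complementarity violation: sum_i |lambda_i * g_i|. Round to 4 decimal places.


KKT complementary slackness check:
lambda_1 * g_1 = 0.21 * -0.35 = -0.0735
lambda_2 * g_2 = 1.97 * 0.06 = 0.1182
lambda_3 * g_3 = 4.6 * -4.81 = -22.126
Total violation = 0.0735 + 0.1182 + 22.126 = 22.3177


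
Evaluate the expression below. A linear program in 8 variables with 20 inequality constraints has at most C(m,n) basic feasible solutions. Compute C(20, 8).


Each vertex corresponds to some choice of n active constraints out of m, so the number of vertices is at most C(m, n) = m! / (n!(m-n)!).
m = 20, n = 8
Numerator: 20 * 19 * 18 * 17 * 16 * 15 * 14 * 13
Denominator: 8! = 40320
C(20, 8) = 125970


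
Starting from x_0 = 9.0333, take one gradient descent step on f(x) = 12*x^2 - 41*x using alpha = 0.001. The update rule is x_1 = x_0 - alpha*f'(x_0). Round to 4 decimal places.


We compute the gradient at x_0 and apply the update.
f'(x) = 24*x - 41
f'(9.0333) = 24*9.0333 - 41 = 175.7992
x_1 = 9.0333 - 0.001*175.7992 = 8.8575


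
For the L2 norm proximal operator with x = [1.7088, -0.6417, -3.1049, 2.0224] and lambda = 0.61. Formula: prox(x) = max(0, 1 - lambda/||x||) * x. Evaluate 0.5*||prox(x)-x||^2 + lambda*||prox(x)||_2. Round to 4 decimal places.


Step 1: Compute ||x||.
||x|| = 4.1307
Step 2: Compute scaling factor.
scale = max(0, 1 - 0.61/4.1307) = 0.8523
Step 3: prox(x) = [1.4565, -0.5469, -2.6464, 1.7237]
||prox(x)|| = 3.5207
Step 4: Proximal objective.
0.5*||prox-x||^2 = 0.1861
lambda*||prox|| = 2.1476
Total = 2.3336


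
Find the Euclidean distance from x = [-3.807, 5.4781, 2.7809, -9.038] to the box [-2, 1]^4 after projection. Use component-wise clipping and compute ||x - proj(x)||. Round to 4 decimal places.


Project each component onto [-2, 1].
clip(-3.807) = -2.0, clip(5.4781) = 1.0, clip(2.7809) = 1.0, clip(-9.038) = -2.0
Projection = [-2.0, 1.0, 1.0, -2.0]
Squared diffs: [3.2652, 20.0534, 3.1716, 49.5334]
Distance = sqrt(76.0236) = 8.7192


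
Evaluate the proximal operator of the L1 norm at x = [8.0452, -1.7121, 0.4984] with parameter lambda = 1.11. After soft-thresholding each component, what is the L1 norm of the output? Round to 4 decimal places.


Soft-thresholding with lambda = 1.11:
prox(8.0452) = sign(8.0452)*max(|8.0452| - 1.11, 0) = 6.9352
prox(-1.7121) = sign(-1.7121)*max(|-1.7121| - 1.11, 0) = -0.6021
prox(0.4984) = sign(0.4984)*max(|0.4984| - 1.11, 0) = 0.0
prox(x) = [6.9352, -0.6021, 0.0]
||prox(x)||_1 = 6.9352 + 0.6021 + 0.0 = 7.5373


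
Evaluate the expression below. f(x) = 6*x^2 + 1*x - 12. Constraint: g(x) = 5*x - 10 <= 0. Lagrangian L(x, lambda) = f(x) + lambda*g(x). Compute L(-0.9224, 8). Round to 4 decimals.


Step 1: Evaluate f(x).
f(-0.9224) = 6*(-0.9224)^2 + 1*(-0.9224) - 12 = -7.8175
Step 2: Evaluate g(x).
g(-0.9224) = 5*-0.9224 - 10 = -14.612
Step 3: Compute Lagrangian.
L = -7.8175 + 8*-14.612 = -124.7135


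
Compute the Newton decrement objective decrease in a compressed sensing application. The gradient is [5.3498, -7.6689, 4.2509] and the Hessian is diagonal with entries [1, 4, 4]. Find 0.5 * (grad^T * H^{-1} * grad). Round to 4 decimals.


Step 1: H is diagonal, so H^(-1) * g = [5.3498, -1.9172, 1.0627].
Step 2: g^T H^(-1) g = sum_i g_i^2 / H_ii
  = (5.3498)^2/1 + (-7.6689)^2/4 + (4.2509)^2/4
  = 28.6204 + 14.703 + 4.5175 = 47.8409
Step 3: Objective decrease = 0.5 * g^T H^(-1) g = 23.9205


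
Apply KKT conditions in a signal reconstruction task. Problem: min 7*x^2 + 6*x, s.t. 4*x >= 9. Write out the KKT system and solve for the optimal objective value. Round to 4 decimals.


Step 1: Try lambda = 0 (constraint inactive).
x_unc = -6/(2*7) = -0.4286
Check: 4*-0.4286 = -1.7144 < 9 -- violated!
Step 2: Constraint must be active: 4*x = 9
x* = 9/4 = 2.25
lambda = (2*7*2.25 + 6)/4 = 9.375
Step 3: Compute optimal value.
f(x*) = 7*2.25^2 + 6*2.25 = 48.9375


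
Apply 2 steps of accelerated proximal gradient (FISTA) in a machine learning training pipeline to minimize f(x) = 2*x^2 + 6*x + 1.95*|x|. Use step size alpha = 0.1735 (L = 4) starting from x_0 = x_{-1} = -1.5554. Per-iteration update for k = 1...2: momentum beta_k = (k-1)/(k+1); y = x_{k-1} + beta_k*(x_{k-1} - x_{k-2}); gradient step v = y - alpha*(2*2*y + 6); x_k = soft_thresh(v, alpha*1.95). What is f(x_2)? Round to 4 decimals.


FISTA on f(x) = 2*x^2 + 6*x + 1.95*|x|
L = 4, alpha = 0.1735
Iteration 1: beta = 0.0, y = -1.5554 + 0.0*(-1.5554 + 1.5554) = -1.5554
  grad(y) = -0.2216, v = y - alpha*grad = -1.517
  prox(v) = soft_thresh(-1.517, 0.3383) = -1.1786
Iteration 2: beta = 0.3333, y = -1.1786 + 0.3333*(-1.1786 + 1.5554) = -1.053
  grad(y) = 1.7879, v = y - alpha*grad = -1.3632
  prox(v) = soft_thresh(-1.3632, 0.3383) = -1.0249
f(x_2) = 2*(-1.0249)^2 + 6*(-1.0249) + 1.95*|-1.0249| = -2.05


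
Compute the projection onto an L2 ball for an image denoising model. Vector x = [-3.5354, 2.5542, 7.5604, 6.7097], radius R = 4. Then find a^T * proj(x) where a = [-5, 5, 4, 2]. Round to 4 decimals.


Step 1: Compute ||x|| (intermediates to 6 decimals).
||x|| = sqrt((-3.5354)^2 + 2.5542^2 + 7.5604^2 + 6.7097^2) = 11.00921
Step 2: Project.
Since ||x|| > R, scale = R/||x|| = 4/11.00921 = 0.363332, proj(x) = scale * x
proj(x) = [-1.284524, 0.928023, 2.746935, 2.437849]
Step 3: Dot product.
a^T * proj(x) = -5*(-1.284524) + 5*0.928023 + 4*2.746935 + 2*2.437849 = 26.9262


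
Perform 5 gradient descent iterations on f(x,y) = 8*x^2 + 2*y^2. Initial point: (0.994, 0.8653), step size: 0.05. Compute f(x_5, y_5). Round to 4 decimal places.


Gradient descent on f(x,y) = 8*x^2 + 2*y^2.
Starting point: (0.994, 0.8653), alpha = 0.05
Step 1: grad_x = 2*8*0.994 = 15.904, grad_y = 2*2*0.8653 = 3.4612
  x_1 = 0.994 - 0.05*15.904 = 0.1988
  y_1 = 0.8653 - 0.05*3.4612 = 0.6922
Step 2: grad_x = 2*8*0.1988 = 3.1808, grad_y = 2*2*0.6922 = 2.769
  x_2 = 0.1988 - 0.05*3.1808 = 0.0398
  y_2 = 0.6922 - 0.05*2.769 = 0.5538
Step 3: grad_x = 2*8*0.0398 = 0.6362, grad_y = 2*2*0.5538 = 2.2152
  x_3 = 0.0398 - 0.05*0.6362 = 0.008
  y_3 = 0.5538 - 0.05*2.2152 = 0.443
Step 4: grad_x = 2*8*0.008 = 0.1272, grad_y = 2*2*0.443 = 1.7721
  x_4 = 0.008 - 0.05*0.1272 = 0.0016
  y_4 = 0.443 - 0.05*1.7721 = 0.3544
Step 5: grad_x = 2*8*0.0016 = 0.0254, grad_y = 2*2*0.3544 = 1.4177
  x_5 = 0.0016 - 0.05*0.0254 = 0.0003
  y_5 = 0.3544 - 0.05*1.4177 = 0.2835
f(0.0003, 0.2835) = 8*0.0003^2 + 2*0.2835^2 = 0.1608


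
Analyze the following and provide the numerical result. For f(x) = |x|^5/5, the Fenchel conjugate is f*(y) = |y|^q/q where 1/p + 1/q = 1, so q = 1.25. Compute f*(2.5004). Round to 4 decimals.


The conjugate exponent q satisfies 1/p + 1/q = 1.
p = 5, so q = 5/(5 - 1) = 1.25
|y|^q = 2.5004^1.25 = 3.1442
f*(2.5004) = 3.1442 / 1.25 = 2.5154


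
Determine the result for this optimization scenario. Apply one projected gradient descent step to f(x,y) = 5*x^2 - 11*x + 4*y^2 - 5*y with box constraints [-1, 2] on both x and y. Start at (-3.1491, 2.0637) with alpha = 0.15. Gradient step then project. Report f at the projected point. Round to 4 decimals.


Step 1: Compute gradient at (-3.1491, 2.0637).
grad_x = 2*5*-3.1491 - 11 = -42.491
grad_y = 2*4*2.0637 - 5 = 11.5096
Step 2: Gradient step.
x_raw = -3.1491 - 0.15*-42.491 = 3.2246
y_raw = 2.0637 - 0.15*11.5096 = 0.3373
Step 3: Project onto [-1, 2].
x_proj = clip(3.2246) = 2.0
y_proj = clip(0.3373) = 0.3373
Step 4: Evaluate f.
f(2.0, 0.3373) = -3.2313


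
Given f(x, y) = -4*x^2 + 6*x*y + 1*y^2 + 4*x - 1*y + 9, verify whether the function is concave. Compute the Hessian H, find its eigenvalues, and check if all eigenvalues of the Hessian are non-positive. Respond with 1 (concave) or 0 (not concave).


The Hessian of f(x,y) = -4*x^2 + 6*x*y + 1*y^2 + 4*x - 1*y + 9 is:
H = [[-8, 6], [6, 2]]
Trace = -8 + 2 = -6
Determinant = -8*2 - (6)^2 = -52
Discriminant = (-6)^2 - 4*-52 = 244.0
Eigenvalues: lambda_1 = -10.8102, lambda_2 = 4.8102
The function is not concave.

0


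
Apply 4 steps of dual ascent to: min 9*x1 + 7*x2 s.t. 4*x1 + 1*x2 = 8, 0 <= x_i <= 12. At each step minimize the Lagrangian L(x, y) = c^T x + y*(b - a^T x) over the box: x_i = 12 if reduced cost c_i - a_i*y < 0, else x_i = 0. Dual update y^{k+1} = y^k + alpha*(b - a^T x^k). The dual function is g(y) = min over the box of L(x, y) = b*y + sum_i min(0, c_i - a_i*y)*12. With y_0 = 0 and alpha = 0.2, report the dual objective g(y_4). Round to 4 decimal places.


Dual ascent for LP: min 9*x1 + 7*x2, 4*x1 + 1*x2 = 8, 0 <= x_i <= 12
Step 1: y^k = 0.0, reduced costs: (9.0, 7.0)
  x^k = (0.0, 0.0), subgradient = b - a^T x = 8.0
  y^{k+1} = 0.0 + 0.2*8.0 = 1.6
Step 2: y^k = 1.6, reduced costs: (2.6, 5.4)
  x^k = (0.0, 0.0), subgradient = b - a^T x = 8.0
  y^{k+1} = 1.6 + 0.2*8.0 = 3.2
Step 3: y^k = 3.2, reduced costs: (-3.8, 3.8)
  x^k = (12.0, 0.0), subgradient = b - a^T x = -40.0
  y^{k+1} = 3.2 + 0.2*-40.0 = -4.8
Step 4: y^k = -4.8, reduced costs: (28.2, 11.8)
  x^k = (0.0, 0.0), subgradient = b - a^T x = 8.0
  y^{k+1} = -4.8 + 0.2*8.0 = -3.2
Dual objective at y_4 = -3.2: reduced costs (21.8, 10.2), box minimizer x = (0.0, 0.0)
g(y_4) = b*y + (c1 - a1*y)*x1 + (c2 - a2*y)*x2 = 8*(-3.2) + 21.8*0.0 + 10.2*0.0 = -25.6 + 0.0 + 0.0 = -25.6


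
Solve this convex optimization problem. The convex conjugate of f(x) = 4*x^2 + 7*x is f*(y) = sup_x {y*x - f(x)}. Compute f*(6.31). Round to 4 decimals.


f*(y) = sup_x {y*x - a*x^2 - b*x} = sup_x {(y-b)*x - a*x^2}
FOC: (y - b) - 2a*x = 0 => x* = (y - b)/(2a)
x* = (6.31 - 7)/(2*4) = -0.0863
f*(6.31) = (y-b)^2/(4a) = (6.31 - 7)^2/(4*4)
= 0.4761/16 = 0.0298


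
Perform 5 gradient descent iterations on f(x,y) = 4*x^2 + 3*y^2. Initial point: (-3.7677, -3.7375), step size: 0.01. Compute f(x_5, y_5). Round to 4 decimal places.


Gradient descent on f(x,y) = 4*x^2 + 3*y^2.
Starting point: (-3.7677, -3.7375), alpha = 0.01
Step 1: grad_x = 2*4*-3.7677 = -30.1416, grad_y = 2*3*-3.7375 = -22.425
  x_1 = -3.7677 - 0.01*-30.1416 = -3.4663
  y_1 = -3.7375 - 0.01*-22.425 = -3.5133
Step 2: grad_x = 2*4*-3.4663 = -27.7303, grad_y = 2*3*-3.5133 = -21.0795
  x_2 = -3.4663 - 0.01*-27.7303 = -3.189
  y_2 = -3.5133 - 0.01*-21.0795 = -3.3025
Step 3: grad_x = 2*4*-3.189 = -25.5119, grad_y = 2*3*-3.3025 = -19.8147
  x_3 = -3.189 - 0.01*-25.5119 = -2.9339
  y_3 = -3.3025 - 0.01*-19.8147 = -3.1043
Step 4: grad_x = 2*4*-2.9339 = -23.4709, grad_y = 2*3*-3.1043 = -18.6258
  x_4 = -2.9339 - 0.01*-23.4709 = -2.6992
  y_4 = -3.1043 - 0.01*-18.6258 = -2.918
Step 5: grad_x = 2*4*-2.6992 = -21.5932, grad_y = 2*3*-2.918 = -17.5083
  x_5 = -2.6992 - 0.01*-21.5932 = -2.4832
  y_5 = -2.918 - 0.01*-17.5083 = -2.743
f(-2.4832, -2.743) = 4*(-2.4832)^2 + 3*(-2.743)^2 = 47.2371


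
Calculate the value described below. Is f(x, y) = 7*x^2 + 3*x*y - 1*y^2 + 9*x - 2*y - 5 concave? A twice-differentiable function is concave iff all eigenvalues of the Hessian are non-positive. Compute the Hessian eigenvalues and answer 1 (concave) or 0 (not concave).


The Hessian of f(x,y) = 7*x^2 + 3*x*y - 1*y^2 + 9*x - 2*y - 5 is:
H = [[14, 3], [3, -2]]
Trace = 14 - 2 = 12
Determinant = 14*-2 - (3)^2 = -37
Discriminant = (12)^2 - 4*-37 = 292.0
Eigenvalues: lambda_1 = -2.544, lambda_2 = 14.544
The function is not concave.

0


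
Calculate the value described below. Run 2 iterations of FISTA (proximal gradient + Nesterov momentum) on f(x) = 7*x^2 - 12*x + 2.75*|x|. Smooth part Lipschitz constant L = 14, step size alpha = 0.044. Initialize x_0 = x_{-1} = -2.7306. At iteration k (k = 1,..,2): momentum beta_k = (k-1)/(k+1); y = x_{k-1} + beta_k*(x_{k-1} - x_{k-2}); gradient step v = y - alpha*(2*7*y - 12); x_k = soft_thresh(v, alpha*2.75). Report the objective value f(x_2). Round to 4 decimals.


FISTA on f(x) = 7*x^2 - 12*x + 2.75*|x|
L = 14, alpha = 0.044
Iteration 1: beta = 0.0, y = -2.7306 + 0.0*(-2.7306 + 2.7306) = -2.7306
  grad(y) = -50.2284, v = y - alpha*grad = -0.5206
  prox(v) = soft_thresh(-0.5206, 0.121) = -0.3996
Iteration 2: beta = 0.3333, y = -0.3996 + 0.3333*(-0.3996 + 2.7306) = 0.3775
  grad(y) = -6.7155, v = y - alpha*grad = 0.6729
  prox(v) = soft_thresh(0.6729, 0.121) = 0.5519
f(x_2) = 7*0.5519^2 - 12*0.5519 + 2.75*|0.5519| = -2.973


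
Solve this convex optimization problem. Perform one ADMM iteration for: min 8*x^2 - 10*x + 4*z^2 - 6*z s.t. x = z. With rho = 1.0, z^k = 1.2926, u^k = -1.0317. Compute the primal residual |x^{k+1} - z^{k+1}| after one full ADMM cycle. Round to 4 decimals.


ADMM iteration with rho = 1.0, z^k = 1.2926, u^k = -1.0317
Step 1: x-update.
Minimize 8*x^2 - 10*x + (1.0/2)*(x - 1.2926 - 1.0317)^2
FOC: (2*8 + 1.0)*x = 10 + 1.0*(1.2926 + 1.0317)
x^{k+1} = 0.725
Step 2: z-update.
Minimize 4*z^2 - 6*z + (1.0/2)*(0.725 - z - 1.0317)^2
FOC: (2*4 + 1.0)*z = 6 + 1.0*(0.725 - 1.0317)
z^{k+1} = 0.6326
Step 3: u-update.
u^{k+1} = -1.0317 + 0.725 - 0.6326 = -0.9393
Step 4: Primal residual = |0.725 - 0.6326| = 0.0924


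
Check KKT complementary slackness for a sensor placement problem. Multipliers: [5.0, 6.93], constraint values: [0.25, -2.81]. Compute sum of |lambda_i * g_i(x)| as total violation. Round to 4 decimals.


KKT complementary slackness check:
lambda_1 * g_1 = 5.0 * 0.25 = 1.25
lambda_2 * g_2 = 6.93 * -2.81 = -19.4733
Total violation = 1.25 + 19.4733 = 20.7233


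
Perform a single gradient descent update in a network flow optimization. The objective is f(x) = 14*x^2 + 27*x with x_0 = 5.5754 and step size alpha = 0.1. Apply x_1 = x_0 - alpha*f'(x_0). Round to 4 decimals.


We compute the gradient at x_0 and apply the update.
f'(x) = 28*x + 27
f'(5.5754) = 28*5.5754 + 27 = 183.1112
x_1 = 5.5754 - 0.1*183.1112 = -12.7357


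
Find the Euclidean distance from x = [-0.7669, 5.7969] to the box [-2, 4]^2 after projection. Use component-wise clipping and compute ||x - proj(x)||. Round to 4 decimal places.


Project each component onto [-2, 4].
clip(-0.7669) = -0.7669, clip(5.7969) = 4.0
Projection = [-0.7669, 4.0]
Squared diffs: [0.0, 3.2288]
Distance = sqrt(3.2288) = 1.7969


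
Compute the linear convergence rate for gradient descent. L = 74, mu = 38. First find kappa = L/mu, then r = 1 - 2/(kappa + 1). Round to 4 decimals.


Step 1: Compute the condition number.
kappa = L/mu = 74/38 = 1.9474
Step 2: Compute the convergence rate.
r = 1 - 2/(kappa + 1) = 1 - 2*mu/(L + mu) = (L - mu)/(L + mu) = 36/112 = 0.3214


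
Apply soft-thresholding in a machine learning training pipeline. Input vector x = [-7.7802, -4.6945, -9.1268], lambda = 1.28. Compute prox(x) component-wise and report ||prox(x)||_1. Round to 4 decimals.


Soft-thresholding with lambda = 1.28:
prox(-7.7802) = sign(-7.7802)*max(|-7.7802| - 1.28, 0) = -6.5002
prox(-4.6945) = sign(-4.6945)*max(|-4.6945| - 1.28, 0) = -3.4145
prox(-9.1268) = sign(-9.1268)*max(|-9.1268| - 1.28, 0) = -7.8468
prox(x) = [-6.5002, -3.4145, -7.8468]
||prox(x)||_1 = 6.5002 + 3.4145 + 7.8468 = 17.7615


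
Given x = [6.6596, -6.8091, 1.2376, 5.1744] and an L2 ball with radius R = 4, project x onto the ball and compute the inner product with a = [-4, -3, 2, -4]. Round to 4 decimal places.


Step 1: Compute ||x|| (intermediates to 6 decimals).
||x|| = sqrt(6.6596^2 + (-6.8091)^2 + 1.2376^2 + 5.1744^2) = 10.909637
Step 2: Project.
Since ||x|| > R, scale = R/||x|| = 4/10.909637 = 0.366648, proj(x) = scale * x
proj(x) = [2.441729, -2.496543, 0.453764, 1.897183]
Step 3: Dot product.
a^T * proj(x) = -4*2.441729 - 3*(-2.496543) + 2*0.453764 - 4*1.897183 = -8.9585


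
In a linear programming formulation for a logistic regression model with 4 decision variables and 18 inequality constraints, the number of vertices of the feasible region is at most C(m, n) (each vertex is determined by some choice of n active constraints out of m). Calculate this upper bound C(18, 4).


Each vertex corresponds to some choice of n active constraints out of m, so the number of vertices is at most C(m, n) = m! / (n!(m-n)!).
m = 18, n = 4
Numerator: 18 * 17 * 16 * 15
Denominator: 4! = 24
C(18, 4) = 3060


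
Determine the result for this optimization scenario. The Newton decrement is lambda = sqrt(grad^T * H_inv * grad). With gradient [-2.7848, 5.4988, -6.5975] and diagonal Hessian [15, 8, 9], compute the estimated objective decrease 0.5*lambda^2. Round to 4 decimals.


Step 1: H is diagonal, so H^(-1) * g = [-0.1857, 0.6874, -0.7331].
Step 2: g^T H^(-1) g = sum_i g_i^2 / H_ii
  = (-2.7848)^2/15 + (5.4988)^2/8 + (-6.5975)^2/9
  = 0.517 + 3.7796 + 4.8363 = 9.1329
Step 3: Objective decrease = 0.5 * g^T H^(-1) g = 4.5665


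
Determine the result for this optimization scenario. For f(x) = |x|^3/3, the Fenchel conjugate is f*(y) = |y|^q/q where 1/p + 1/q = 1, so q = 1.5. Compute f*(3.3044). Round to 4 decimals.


The conjugate exponent q satisfies 1/p + 1/q = 1.
p = 3, so q = 3/(3 - 1) = 1.5
|y|^q = 3.3044^1.5 = 6.0067
f*(3.3044) = 6.0067 / 1.5 = 4.0045


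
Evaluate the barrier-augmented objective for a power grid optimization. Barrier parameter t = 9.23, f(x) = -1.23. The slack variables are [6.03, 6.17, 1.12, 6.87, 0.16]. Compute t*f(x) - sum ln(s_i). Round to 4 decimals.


Step 1: Compute log-barrier.
ln values: [1.7967, 1.8197, 0.1133, 1.9272, -1.8326]
phi = -(1.7967 + 1.8197 + 0.1133 + 1.9272 - 1.8326) = -3.8244
Step 2: Compute augmented objective.
t*f(x) = 9.23*-1.23 = -11.3529
Total = -11.3529 - 3.8244 = -15.1773


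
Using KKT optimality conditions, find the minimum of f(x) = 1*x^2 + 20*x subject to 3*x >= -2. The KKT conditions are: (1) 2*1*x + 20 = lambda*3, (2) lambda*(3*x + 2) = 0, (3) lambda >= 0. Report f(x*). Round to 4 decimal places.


Step 1: Try lambda = 0 (constraint inactive).
x_unc = -20/(2*1) = -10.0
Check: 3*-10.0 = -30.0 < -2 -- violated!
Step 2: Constraint must be active: 3*x = -2
x* = -2/3 = -0.6667 (rounded; the exact value -2/3 is used below)
lambda = (2*1*(-2/3) + 20)/3 = 6.2222
Step 3: Compute optimal value.
f(x*) = 1*(-2/3)^2 + 20*(-2/3) = -12.8889


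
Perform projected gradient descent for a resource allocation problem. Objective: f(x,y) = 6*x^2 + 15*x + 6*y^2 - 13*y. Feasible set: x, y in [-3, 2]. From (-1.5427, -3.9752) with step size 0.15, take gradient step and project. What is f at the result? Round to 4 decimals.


Step 1: Compute gradient at (-1.5427, -3.9752).
grad_x = 2*6*-1.5427 + 15 = -3.5124
grad_y = 2*6*-3.9752 - 13 = -60.7024
Step 2: Gradient step.
x_raw = -1.5427 - 0.15*-3.5124 = -1.0158
y_raw = -3.9752 - 0.15*-60.7024 = 5.1302
Step 3: Project onto [-3, 2].
x_proj = clip(-1.0158) = -1.0158
y_proj = clip(5.1302) = 2.0
Step 4: Evaluate f.
f(-1.0158, 2.0) = -11.046


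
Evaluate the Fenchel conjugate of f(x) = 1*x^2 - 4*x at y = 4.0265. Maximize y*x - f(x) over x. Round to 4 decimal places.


f*(y) = sup_x {y*x - a*x^2 - b*x} = sup_x {(y-b)*x - a*x^2}
FOC: (y - b) - 2a*x = 0 => x* = (y - b)/(2a)
x* = (4.0265 + 4)/(2*1) = 4.0133
f*(4.0265) = (y-b)^2/(4a) = (4.0265 + 4)^2/(4*1)
= 64.4247/4 = 16.1062


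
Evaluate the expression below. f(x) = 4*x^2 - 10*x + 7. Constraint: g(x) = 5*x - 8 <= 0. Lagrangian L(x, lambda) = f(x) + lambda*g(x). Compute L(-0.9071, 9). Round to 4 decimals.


Step 1: Evaluate f(x).
f(-0.9071) = 4*(-0.9071)^2 - 10*(-0.9071) + 7 = 19.3623
Step 2: Evaluate g(x).
g(-0.9071) = 5*-0.9071 - 8 = -12.5355
Step 3: Compute Lagrangian.
L = 19.3623 + 9*-12.5355 = -93.4572


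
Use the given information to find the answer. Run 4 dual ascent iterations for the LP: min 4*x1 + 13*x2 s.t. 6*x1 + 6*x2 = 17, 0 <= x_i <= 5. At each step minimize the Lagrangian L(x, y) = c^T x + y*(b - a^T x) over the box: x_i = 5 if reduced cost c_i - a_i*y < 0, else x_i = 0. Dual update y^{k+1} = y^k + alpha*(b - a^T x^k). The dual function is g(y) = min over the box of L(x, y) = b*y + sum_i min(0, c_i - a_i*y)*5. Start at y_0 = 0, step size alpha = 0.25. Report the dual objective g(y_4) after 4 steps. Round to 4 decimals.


Dual ascent for LP: min 4*x1 + 13*x2, 6*x1 + 6*x2 = 17, 0 <= x_i <= 5
Step 1: y^k = 0.0, reduced costs: (4.0, 13.0)
  x^k = (0.0, 0.0), subgradient = b - a^T x = 17.0
  y^{k+1} = 0.0 + 0.25*17.0 = 4.25
Step 2: y^k = 4.25, reduced costs: (-21.5, -12.5)
  x^k = (5.0, 5.0), subgradient = b - a^T x = -43.0
  y^{k+1} = 4.25 + 0.25*-43.0 = -6.5
Step 3: y^k = -6.5, reduced costs: (43.0, 52.0)
  x^k = (0.0, 0.0), subgradient = b - a^T x = 17.0
  y^{k+1} = -6.5 + 0.25*17.0 = -2.25
Step 4: y^k = -2.25, reduced costs: (17.5, 26.5)
  x^k = (0.0, 0.0), subgradient = b - a^T x = 17.0
  y^{k+1} = -2.25 + 0.25*17.0 = 2.0
Dual objective at y_4 = 2.0: reduced costs (-8.0, 1.0), box minimizer x = (5.0, 0.0)
g(y_4) = b*y + (c1 - a1*y)*x1 + (c2 - a2*y)*x2 = 17*2.0 + (-8.0)*5.0 + 1.0*0.0 = 34.0 - 40.0 + 0.0 = -6.0


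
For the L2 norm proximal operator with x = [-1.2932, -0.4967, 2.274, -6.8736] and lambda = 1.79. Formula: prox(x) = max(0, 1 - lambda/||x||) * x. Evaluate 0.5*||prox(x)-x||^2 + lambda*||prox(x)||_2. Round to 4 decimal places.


Step 1: Compute ||x||.
||x|| = 7.3713
Step 2: Compute scaling factor.
scale = max(0, 1 - 1.79/7.3713) = 0.7572
Step 3: prox(x) = [-0.9792, -0.3761, 1.7218, -5.2045]
||prox(x)|| = 5.5813
Step 4: Proximal objective.
0.5*||prox-x||^2 = 1.6021
lambda*||prox|| = 9.9905
Total = 11.5926


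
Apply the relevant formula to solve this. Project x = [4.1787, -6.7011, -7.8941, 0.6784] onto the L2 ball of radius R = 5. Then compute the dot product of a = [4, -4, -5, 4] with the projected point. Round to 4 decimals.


Step 1: Compute ||x|| (intermediates to 6 decimals).
||x|| = sqrt(4.1787^2 + (-6.7011)^2 + (-7.8941)^2 + 0.6784^2) = 11.186747
Step 2: Project.
Since ||x|| > R, scale = R/||x|| = 5/11.186747 = 0.446957, proj(x) = scale * x
proj(x) = [1.867699, -2.995104, -3.528323, 0.303216]
Step 3: Dot product.
a^T * proj(x) = 4*1.867699 - 4*(-2.995104) - 5*(-3.528323) + 4*0.303216 = 38.3057


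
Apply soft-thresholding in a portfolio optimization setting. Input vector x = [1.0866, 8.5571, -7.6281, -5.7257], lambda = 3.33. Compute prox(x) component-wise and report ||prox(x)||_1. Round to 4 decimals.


Soft-thresholding with lambda = 3.33:
prox(1.0866) = sign(1.0866)*max(|1.0866| - 3.33, 0) = 0.0
prox(8.5571) = sign(8.5571)*max(|8.5571| - 3.33, 0) = 5.2271
prox(-7.6281) = sign(-7.6281)*max(|-7.6281| - 3.33, 0) = -4.2981
prox(-5.7257) = sign(-5.7257)*max(|-5.7257| - 3.33, 0) = -2.3957
prox(x) = [0.0, 5.2271, -4.2981, -2.3957]
||prox(x)||_1 = 0.0 + 5.2271 + 4.2981 + 2.3957 = 11.9209


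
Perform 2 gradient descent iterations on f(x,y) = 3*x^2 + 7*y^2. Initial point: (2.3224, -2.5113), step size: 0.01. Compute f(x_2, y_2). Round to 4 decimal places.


Gradient descent on f(x,y) = 3*x^2 + 7*y^2.
Starting point: (2.3224, -2.5113), alpha = 0.01
Step 1: grad_x = 2*3*2.3224 = 13.9344, grad_y = 2*7*-2.5113 = -35.1582
  x_1 = 2.3224 - 0.01*13.9344 = 2.1831
  y_1 = -2.5113 - 0.01*-35.1582 = -2.1597
Step 2: grad_x = 2*3*2.1831 = 13.0983, grad_y = 2*7*-2.1597 = -30.2361
  x_2 = 2.1831 - 0.01*13.0983 = 2.0521
  y_2 = -2.1597 - 0.01*-30.2361 = -1.8574
f(2.0521, -1.8574) = 3*2.0521^2 + 7*(-1.8574)^2 = 36.7814


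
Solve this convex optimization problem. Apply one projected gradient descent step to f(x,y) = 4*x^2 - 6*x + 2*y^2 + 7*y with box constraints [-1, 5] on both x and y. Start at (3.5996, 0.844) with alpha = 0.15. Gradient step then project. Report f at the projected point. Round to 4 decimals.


Step 1: Compute gradient at (3.5996, 0.844).
grad_x = 2*4*3.5996 - 6 = 22.7968
grad_y = 2*2*0.844 + 7 = 10.376
Step 2: Gradient step.
x_raw = 3.5996 - 0.15*22.7968 = 0.1801
y_raw = 0.844 - 0.15*10.376 = -0.7124
Step 3: Project onto [-1, 5].
x_proj = clip(0.1801) = 0.1801
y_proj = clip(-0.7124) = -0.7124
Step 4: Evaluate f.
f(0.1801, -0.7124) = -4.9225


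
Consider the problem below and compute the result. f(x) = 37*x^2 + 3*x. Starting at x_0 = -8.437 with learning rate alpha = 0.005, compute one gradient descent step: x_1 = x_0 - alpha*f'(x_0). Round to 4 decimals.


We compute the gradient at x_0 and apply the update.
f'(x) = 74*x + 3
f'(-8.437) = 74*-8.437 + 3 = -621.338
x_1 = -8.437 - 0.005*-621.338 = -5.3303


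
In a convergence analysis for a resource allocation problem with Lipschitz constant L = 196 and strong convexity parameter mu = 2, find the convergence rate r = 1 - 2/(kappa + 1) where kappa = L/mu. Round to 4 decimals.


Step 1: Compute the condition number.
kappa = L/mu = 196/2 = 98.0
Step 2: Compute the convergence rate.
r = 1 - 2/(kappa + 1) = 1 - 2*mu/(L + mu) = (L - mu)/(L + mu) = 194/198 = 0.9798


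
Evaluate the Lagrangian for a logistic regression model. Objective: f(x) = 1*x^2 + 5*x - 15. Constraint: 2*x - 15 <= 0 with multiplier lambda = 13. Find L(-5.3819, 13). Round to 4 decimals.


Step 1: Evaluate f(x).
f(-5.3819) = 1*(-5.3819)^2 + 5*(-5.3819) - 15 = -12.9447
Step 2: Evaluate g(x).
g(-5.3819) = 2*-5.3819 - 15 = -25.7638
Step 3: Compute Lagrangian.
L = -12.9447 + 13*-25.7638 = -347.8741


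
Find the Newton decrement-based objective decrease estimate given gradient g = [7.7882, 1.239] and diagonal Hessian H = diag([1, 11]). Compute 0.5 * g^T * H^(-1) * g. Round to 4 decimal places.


Step 1: H is diagonal, so H^(-1) * g = [7.7882, 0.1126].
Step 2: g^T H^(-1) g = sum_i g_i^2 / H_ii
  = (7.7882)^2/1 + (1.239)^2/11
  = 60.6561 + 0.1396 = 60.7956
Step 3: Objective decrease = 0.5 * g^T H^(-1) g = 30.3978


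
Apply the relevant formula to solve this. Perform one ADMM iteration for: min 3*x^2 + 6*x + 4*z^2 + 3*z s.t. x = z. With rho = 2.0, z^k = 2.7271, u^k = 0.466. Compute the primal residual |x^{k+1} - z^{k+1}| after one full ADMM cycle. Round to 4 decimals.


ADMM iteration with rho = 2.0, z^k = 2.7271, u^k = 0.466
Step 1: x-update.
Minimize 3*x^2 + 6*x + (2.0/2)*(x - 2.7271 + 0.466)^2
FOC: (2*3 + 2.0)*x = -6 + 2.0*(2.7271 - 0.466)
x^{k+1} = -0.1847
Step 2: z-update.
Minimize 4*z^2 + 3*z + (2.0/2)*(-0.1847 - z + 0.466)^2
FOC: (2*4 + 2.0)*z = -3 + 2.0*(-0.1847 + 0.466)
z^{k+1} = -0.2437
Step 3: u-update.
u^{k+1} = 0.466 - 0.1847 + 0.2437 = 0.525
Step 4: Primal residual = |-0.1847 + 0.2437| = 0.059


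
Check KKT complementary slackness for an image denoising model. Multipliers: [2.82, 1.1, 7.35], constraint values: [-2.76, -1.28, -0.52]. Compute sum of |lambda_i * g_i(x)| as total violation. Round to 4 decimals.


KKT complementary slackness check:
lambda_1 * g_1 = 2.82 * -2.76 = -7.7832
lambda_2 * g_2 = 1.1 * -1.28 = -1.408
lambda_3 * g_3 = 7.35 * -0.52 = -3.822
Total violation = 7.7832 + 1.408 + 3.822 = 13.0132


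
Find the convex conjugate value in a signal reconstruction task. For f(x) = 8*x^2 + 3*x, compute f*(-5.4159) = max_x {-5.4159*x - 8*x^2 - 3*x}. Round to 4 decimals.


f*(y) = sup_x {y*x - a*x^2 - b*x} = sup_x {(y-b)*x - a*x^2}
FOC: (y - b) - 2a*x = 0 => x* = (y - b)/(2a)
x* = (-5.4159 - 3)/(2*8) = -0.526
f*(-5.4159) = (y-b)^2/(4a) = (-5.4159 - 3)^2/(4*8)
= 70.8274/32 = 2.2134


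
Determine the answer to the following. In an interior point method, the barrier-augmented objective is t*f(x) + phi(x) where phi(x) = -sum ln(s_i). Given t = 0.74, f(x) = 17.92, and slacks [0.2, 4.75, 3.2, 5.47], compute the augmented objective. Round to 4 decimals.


Step 1: Compute log-barrier.
ln values: [-1.6094, 1.5581, 1.1632, 1.6993]
phi = -(-1.6094 + 1.5581 + 1.1632 + 1.6993) = -2.8111
Step 2: Compute augmented objective.
t*f(x) = 0.74*17.92 = 13.2608
Total = 13.2608 - 2.8111 = 10.4497


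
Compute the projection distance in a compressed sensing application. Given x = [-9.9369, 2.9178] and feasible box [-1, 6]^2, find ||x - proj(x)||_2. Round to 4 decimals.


Project each component onto [-1, 6].
clip(-9.9369) = -1.0, clip(2.9178) = 2.9178
Projection = [-1.0, 2.9178]
Squared diffs: [79.8682, 0.0]
Distance = sqrt(79.8682) = 8.9369
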